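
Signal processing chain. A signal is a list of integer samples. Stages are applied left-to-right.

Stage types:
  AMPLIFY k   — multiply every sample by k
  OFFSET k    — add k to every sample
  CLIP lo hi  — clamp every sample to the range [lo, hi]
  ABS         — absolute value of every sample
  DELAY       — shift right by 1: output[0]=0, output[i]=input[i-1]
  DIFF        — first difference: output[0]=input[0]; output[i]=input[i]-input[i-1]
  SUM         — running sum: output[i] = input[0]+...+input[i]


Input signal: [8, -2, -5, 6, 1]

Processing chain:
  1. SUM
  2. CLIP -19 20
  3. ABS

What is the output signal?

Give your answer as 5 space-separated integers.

Input: [8, -2, -5, 6, 1]
Stage 1 (SUM): sum[0..0]=8, sum[0..1]=6, sum[0..2]=1, sum[0..3]=7, sum[0..4]=8 -> [8, 6, 1, 7, 8]
Stage 2 (CLIP -19 20): clip(8,-19,20)=8, clip(6,-19,20)=6, clip(1,-19,20)=1, clip(7,-19,20)=7, clip(8,-19,20)=8 -> [8, 6, 1, 7, 8]
Stage 3 (ABS): |8|=8, |6|=6, |1|=1, |7|=7, |8|=8 -> [8, 6, 1, 7, 8]

Answer: 8 6 1 7 8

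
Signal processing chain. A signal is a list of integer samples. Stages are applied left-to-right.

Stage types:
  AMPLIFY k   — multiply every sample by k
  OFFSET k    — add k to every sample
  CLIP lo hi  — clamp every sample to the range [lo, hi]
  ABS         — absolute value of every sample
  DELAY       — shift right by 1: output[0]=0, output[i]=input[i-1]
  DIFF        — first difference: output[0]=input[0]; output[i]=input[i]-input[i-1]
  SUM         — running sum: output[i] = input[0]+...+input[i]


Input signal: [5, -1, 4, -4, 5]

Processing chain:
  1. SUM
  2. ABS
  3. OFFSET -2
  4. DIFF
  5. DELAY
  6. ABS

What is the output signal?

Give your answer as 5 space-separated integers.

Answer: 0 3 1 4 4

Derivation:
Input: [5, -1, 4, -4, 5]
Stage 1 (SUM): sum[0..0]=5, sum[0..1]=4, sum[0..2]=8, sum[0..3]=4, sum[0..4]=9 -> [5, 4, 8, 4, 9]
Stage 2 (ABS): |5|=5, |4|=4, |8|=8, |4|=4, |9|=9 -> [5, 4, 8, 4, 9]
Stage 3 (OFFSET -2): 5+-2=3, 4+-2=2, 8+-2=6, 4+-2=2, 9+-2=7 -> [3, 2, 6, 2, 7]
Stage 4 (DIFF): s[0]=3, 2-3=-1, 6-2=4, 2-6=-4, 7-2=5 -> [3, -1, 4, -4, 5]
Stage 5 (DELAY): [0, 3, -1, 4, -4] = [0, 3, -1, 4, -4] -> [0, 3, -1, 4, -4]
Stage 6 (ABS): |0|=0, |3|=3, |-1|=1, |4|=4, |-4|=4 -> [0, 3, 1, 4, 4]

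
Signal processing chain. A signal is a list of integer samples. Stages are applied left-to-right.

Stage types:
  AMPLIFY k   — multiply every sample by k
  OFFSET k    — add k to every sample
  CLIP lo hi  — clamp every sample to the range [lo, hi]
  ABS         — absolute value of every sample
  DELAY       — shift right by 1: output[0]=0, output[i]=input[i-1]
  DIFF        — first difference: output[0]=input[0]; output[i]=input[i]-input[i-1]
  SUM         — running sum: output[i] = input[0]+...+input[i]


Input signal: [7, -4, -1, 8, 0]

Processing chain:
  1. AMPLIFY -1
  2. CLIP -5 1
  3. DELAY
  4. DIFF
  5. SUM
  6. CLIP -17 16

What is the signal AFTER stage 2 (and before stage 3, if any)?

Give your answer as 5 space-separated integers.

Answer: -5 1 1 -5 0

Derivation:
Input: [7, -4, -1, 8, 0]
Stage 1 (AMPLIFY -1): 7*-1=-7, -4*-1=4, -1*-1=1, 8*-1=-8, 0*-1=0 -> [-7, 4, 1, -8, 0]
Stage 2 (CLIP -5 1): clip(-7,-5,1)=-5, clip(4,-5,1)=1, clip(1,-5,1)=1, clip(-8,-5,1)=-5, clip(0,-5,1)=0 -> [-5, 1, 1, -5, 0]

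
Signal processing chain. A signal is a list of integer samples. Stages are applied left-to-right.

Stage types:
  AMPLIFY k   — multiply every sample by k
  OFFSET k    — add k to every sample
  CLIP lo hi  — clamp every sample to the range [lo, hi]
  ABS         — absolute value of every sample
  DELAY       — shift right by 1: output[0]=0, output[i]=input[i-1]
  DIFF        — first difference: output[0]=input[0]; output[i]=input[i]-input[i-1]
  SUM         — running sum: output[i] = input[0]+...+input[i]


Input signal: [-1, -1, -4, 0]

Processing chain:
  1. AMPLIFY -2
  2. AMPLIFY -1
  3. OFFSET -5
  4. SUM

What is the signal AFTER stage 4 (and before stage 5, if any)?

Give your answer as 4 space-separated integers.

Answer: -7 -14 -27 -32

Derivation:
Input: [-1, -1, -4, 0]
Stage 1 (AMPLIFY -2): -1*-2=2, -1*-2=2, -4*-2=8, 0*-2=0 -> [2, 2, 8, 0]
Stage 2 (AMPLIFY -1): 2*-1=-2, 2*-1=-2, 8*-1=-8, 0*-1=0 -> [-2, -2, -8, 0]
Stage 3 (OFFSET -5): -2+-5=-7, -2+-5=-7, -8+-5=-13, 0+-5=-5 -> [-7, -7, -13, -5]
Stage 4 (SUM): sum[0..0]=-7, sum[0..1]=-14, sum[0..2]=-27, sum[0..3]=-32 -> [-7, -14, -27, -32]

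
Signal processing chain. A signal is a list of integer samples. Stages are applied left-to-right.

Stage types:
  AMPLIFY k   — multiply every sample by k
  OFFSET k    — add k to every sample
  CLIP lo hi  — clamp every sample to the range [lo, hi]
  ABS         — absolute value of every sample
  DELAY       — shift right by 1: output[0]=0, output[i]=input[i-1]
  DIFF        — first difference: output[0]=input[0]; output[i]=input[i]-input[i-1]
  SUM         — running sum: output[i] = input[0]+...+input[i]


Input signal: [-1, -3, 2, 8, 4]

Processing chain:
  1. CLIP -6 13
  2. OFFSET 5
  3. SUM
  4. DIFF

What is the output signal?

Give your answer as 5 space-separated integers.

Input: [-1, -3, 2, 8, 4]
Stage 1 (CLIP -6 13): clip(-1,-6,13)=-1, clip(-3,-6,13)=-3, clip(2,-6,13)=2, clip(8,-6,13)=8, clip(4,-6,13)=4 -> [-1, -3, 2, 8, 4]
Stage 2 (OFFSET 5): -1+5=4, -3+5=2, 2+5=7, 8+5=13, 4+5=9 -> [4, 2, 7, 13, 9]
Stage 3 (SUM): sum[0..0]=4, sum[0..1]=6, sum[0..2]=13, sum[0..3]=26, sum[0..4]=35 -> [4, 6, 13, 26, 35]
Stage 4 (DIFF): s[0]=4, 6-4=2, 13-6=7, 26-13=13, 35-26=9 -> [4, 2, 7, 13, 9]

Answer: 4 2 7 13 9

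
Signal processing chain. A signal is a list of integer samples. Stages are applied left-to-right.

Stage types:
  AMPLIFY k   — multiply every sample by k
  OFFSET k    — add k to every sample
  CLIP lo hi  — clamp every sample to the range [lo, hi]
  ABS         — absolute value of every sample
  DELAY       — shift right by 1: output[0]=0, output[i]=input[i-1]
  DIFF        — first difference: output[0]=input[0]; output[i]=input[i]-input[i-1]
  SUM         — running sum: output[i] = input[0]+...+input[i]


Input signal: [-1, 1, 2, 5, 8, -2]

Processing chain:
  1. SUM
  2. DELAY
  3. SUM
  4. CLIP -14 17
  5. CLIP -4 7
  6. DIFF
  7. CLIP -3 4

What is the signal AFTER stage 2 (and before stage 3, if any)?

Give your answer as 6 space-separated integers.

Answer: 0 -1 0 2 7 15

Derivation:
Input: [-1, 1, 2, 5, 8, -2]
Stage 1 (SUM): sum[0..0]=-1, sum[0..1]=0, sum[0..2]=2, sum[0..3]=7, sum[0..4]=15, sum[0..5]=13 -> [-1, 0, 2, 7, 15, 13]
Stage 2 (DELAY): [0, -1, 0, 2, 7, 15] = [0, -1, 0, 2, 7, 15] -> [0, -1, 0, 2, 7, 15]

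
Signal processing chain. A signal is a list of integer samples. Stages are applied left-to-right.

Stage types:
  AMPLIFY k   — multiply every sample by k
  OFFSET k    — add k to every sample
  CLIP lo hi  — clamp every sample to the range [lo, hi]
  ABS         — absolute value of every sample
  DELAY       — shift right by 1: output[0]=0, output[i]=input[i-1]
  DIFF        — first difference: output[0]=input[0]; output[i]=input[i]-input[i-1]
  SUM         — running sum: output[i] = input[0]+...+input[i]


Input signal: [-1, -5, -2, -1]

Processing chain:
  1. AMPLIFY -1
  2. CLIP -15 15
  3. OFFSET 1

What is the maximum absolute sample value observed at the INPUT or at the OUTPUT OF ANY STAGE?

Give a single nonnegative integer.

Input: [-1, -5, -2, -1] (max |s|=5)
Stage 1 (AMPLIFY -1): -1*-1=1, -5*-1=5, -2*-1=2, -1*-1=1 -> [1, 5, 2, 1] (max |s|=5)
Stage 2 (CLIP -15 15): clip(1,-15,15)=1, clip(5,-15,15)=5, clip(2,-15,15)=2, clip(1,-15,15)=1 -> [1, 5, 2, 1] (max |s|=5)
Stage 3 (OFFSET 1): 1+1=2, 5+1=6, 2+1=3, 1+1=2 -> [2, 6, 3, 2] (max |s|=6)
Overall max amplitude: 6

Answer: 6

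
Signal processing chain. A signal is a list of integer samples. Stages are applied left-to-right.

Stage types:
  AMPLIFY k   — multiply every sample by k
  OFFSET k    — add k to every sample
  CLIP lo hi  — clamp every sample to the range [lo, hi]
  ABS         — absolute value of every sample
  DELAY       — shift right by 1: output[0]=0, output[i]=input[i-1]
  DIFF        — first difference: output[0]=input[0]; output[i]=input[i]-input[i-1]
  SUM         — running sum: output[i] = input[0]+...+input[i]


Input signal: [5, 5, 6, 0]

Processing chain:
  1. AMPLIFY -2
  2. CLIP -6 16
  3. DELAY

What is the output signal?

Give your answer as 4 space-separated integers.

Answer: 0 -6 -6 -6

Derivation:
Input: [5, 5, 6, 0]
Stage 1 (AMPLIFY -2): 5*-2=-10, 5*-2=-10, 6*-2=-12, 0*-2=0 -> [-10, -10, -12, 0]
Stage 2 (CLIP -6 16): clip(-10,-6,16)=-6, clip(-10,-6,16)=-6, clip(-12,-6,16)=-6, clip(0,-6,16)=0 -> [-6, -6, -6, 0]
Stage 3 (DELAY): [0, -6, -6, -6] = [0, -6, -6, -6] -> [0, -6, -6, -6]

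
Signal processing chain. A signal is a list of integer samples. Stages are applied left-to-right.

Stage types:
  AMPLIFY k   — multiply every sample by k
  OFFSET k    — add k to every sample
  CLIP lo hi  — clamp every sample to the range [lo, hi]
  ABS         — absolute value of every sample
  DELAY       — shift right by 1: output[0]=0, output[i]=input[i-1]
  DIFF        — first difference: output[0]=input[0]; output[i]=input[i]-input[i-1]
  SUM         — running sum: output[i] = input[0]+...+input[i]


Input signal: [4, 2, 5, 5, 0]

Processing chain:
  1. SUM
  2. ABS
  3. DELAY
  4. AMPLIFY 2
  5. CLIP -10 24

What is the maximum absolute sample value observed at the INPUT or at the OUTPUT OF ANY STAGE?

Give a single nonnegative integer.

Input: [4, 2, 5, 5, 0] (max |s|=5)
Stage 1 (SUM): sum[0..0]=4, sum[0..1]=6, sum[0..2]=11, sum[0..3]=16, sum[0..4]=16 -> [4, 6, 11, 16, 16] (max |s|=16)
Stage 2 (ABS): |4|=4, |6|=6, |11|=11, |16|=16, |16|=16 -> [4, 6, 11, 16, 16] (max |s|=16)
Stage 3 (DELAY): [0, 4, 6, 11, 16] = [0, 4, 6, 11, 16] -> [0, 4, 6, 11, 16] (max |s|=16)
Stage 4 (AMPLIFY 2): 0*2=0, 4*2=8, 6*2=12, 11*2=22, 16*2=32 -> [0, 8, 12, 22, 32] (max |s|=32)
Stage 5 (CLIP -10 24): clip(0,-10,24)=0, clip(8,-10,24)=8, clip(12,-10,24)=12, clip(22,-10,24)=22, clip(32,-10,24)=24 -> [0, 8, 12, 22, 24] (max |s|=24)
Overall max amplitude: 32

Answer: 32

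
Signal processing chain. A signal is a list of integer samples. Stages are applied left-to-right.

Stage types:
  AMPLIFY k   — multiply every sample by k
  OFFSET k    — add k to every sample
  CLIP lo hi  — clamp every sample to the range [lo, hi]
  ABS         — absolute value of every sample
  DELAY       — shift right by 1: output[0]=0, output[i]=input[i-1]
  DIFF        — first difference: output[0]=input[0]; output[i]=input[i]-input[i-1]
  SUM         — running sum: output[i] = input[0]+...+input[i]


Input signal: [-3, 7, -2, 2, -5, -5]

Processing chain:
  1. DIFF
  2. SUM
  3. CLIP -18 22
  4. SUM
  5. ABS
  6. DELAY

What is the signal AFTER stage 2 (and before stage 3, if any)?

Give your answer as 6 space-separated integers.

Input: [-3, 7, -2, 2, -5, -5]
Stage 1 (DIFF): s[0]=-3, 7--3=10, -2-7=-9, 2--2=4, -5-2=-7, -5--5=0 -> [-3, 10, -9, 4, -7, 0]
Stage 2 (SUM): sum[0..0]=-3, sum[0..1]=7, sum[0..2]=-2, sum[0..3]=2, sum[0..4]=-5, sum[0..5]=-5 -> [-3, 7, -2, 2, -5, -5]

Answer: -3 7 -2 2 -5 -5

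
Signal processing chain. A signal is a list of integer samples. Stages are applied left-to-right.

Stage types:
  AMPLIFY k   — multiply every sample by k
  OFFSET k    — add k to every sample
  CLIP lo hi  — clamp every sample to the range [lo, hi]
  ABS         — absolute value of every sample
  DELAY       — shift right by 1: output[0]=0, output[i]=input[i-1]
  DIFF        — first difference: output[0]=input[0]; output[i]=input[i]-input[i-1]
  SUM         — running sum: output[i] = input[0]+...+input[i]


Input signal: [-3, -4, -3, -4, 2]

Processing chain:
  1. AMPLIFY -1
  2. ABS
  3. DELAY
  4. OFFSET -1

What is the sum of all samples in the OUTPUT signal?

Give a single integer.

Input: [-3, -4, -3, -4, 2]
Stage 1 (AMPLIFY -1): -3*-1=3, -4*-1=4, -3*-1=3, -4*-1=4, 2*-1=-2 -> [3, 4, 3, 4, -2]
Stage 2 (ABS): |3|=3, |4|=4, |3|=3, |4|=4, |-2|=2 -> [3, 4, 3, 4, 2]
Stage 3 (DELAY): [0, 3, 4, 3, 4] = [0, 3, 4, 3, 4] -> [0, 3, 4, 3, 4]
Stage 4 (OFFSET -1): 0+-1=-1, 3+-1=2, 4+-1=3, 3+-1=2, 4+-1=3 -> [-1, 2, 3, 2, 3]
Output sum: 9

Answer: 9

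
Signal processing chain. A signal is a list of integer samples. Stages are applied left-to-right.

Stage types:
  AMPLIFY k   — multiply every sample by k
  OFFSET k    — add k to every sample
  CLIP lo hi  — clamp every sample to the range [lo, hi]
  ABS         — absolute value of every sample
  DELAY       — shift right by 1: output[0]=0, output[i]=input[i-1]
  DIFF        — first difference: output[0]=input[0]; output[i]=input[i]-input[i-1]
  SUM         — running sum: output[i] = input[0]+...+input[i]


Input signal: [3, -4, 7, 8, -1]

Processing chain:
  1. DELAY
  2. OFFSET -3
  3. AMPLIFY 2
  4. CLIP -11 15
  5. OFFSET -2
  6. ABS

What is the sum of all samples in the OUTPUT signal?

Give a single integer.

Input: [3, -4, 7, 8, -1]
Stage 1 (DELAY): [0, 3, -4, 7, 8] = [0, 3, -4, 7, 8] -> [0, 3, -4, 7, 8]
Stage 2 (OFFSET -3): 0+-3=-3, 3+-3=0, -4+-3=-7, 7+-3=4, 8+-3=5 -> [-3, 0, -7, 4, 5]
Stage 3 (AMPLIFY 2): -3*2=-6, 0*2=0, -7*2=-14, 4*2=8, 5*2=10 -> [-6, 0, -14, 8, 10]
Stage 4 (CLIP -11 15): clip(-6,-11,15)=-6, clip(0,-11,15)=0, clip(-14,-11,15)=-11, clip(8,-11,15)=8, clip(10,-11,15)=10 -> [-6, 0, -11, 8, 10]
Stage 5 (OFFSET -2): -6+-2=-8, 0+-2=-2, -11+-2=-13, 8+-2=6, 10+-2=8 -> [-8, -2, -13, 6, 8]
Stage 6 (ABS): |-8|=8, |-2|=2, |-13|=13, |6|=6, |8|=8 -> [8, 2, 13, 6, 8]
Output sum: 37

Answer: 37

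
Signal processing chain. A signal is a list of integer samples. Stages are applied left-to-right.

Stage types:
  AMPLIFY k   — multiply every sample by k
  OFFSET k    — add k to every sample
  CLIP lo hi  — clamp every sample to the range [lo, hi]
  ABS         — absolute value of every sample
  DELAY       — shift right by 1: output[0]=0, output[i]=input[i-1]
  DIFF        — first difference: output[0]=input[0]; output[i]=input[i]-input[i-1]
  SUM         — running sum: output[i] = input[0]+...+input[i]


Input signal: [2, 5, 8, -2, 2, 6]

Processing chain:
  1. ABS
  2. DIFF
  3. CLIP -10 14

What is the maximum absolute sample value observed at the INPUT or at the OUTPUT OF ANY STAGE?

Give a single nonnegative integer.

Answer: 8

Derivation:
Input: [2, 5, 8, -2, 2, 6] (max |s|=8)
Stage 1 (ABS): |2|=2, |5|=5, |8|=8, |-2|=2, |2|=2, |6|=6 -> [2, 5, 8, 2, 2, 6] (max |s|=8)
Stage 2 (DIFF): s[0]=2, 5-2=3, 8-5=3, 2-8=-6, 2-2=0, 6-2=4 -> [2, 3, 3, -6, 0, 4] (max |s|=6)
Stage 3 (CLIP -10 14): clip(2,-10,14)=2, clip(3,-10,14)=3, clip(3,-10,14)=3, clip(-6,-10,14)=-6, clip(0,-10,14)=0, clip(4,-10,14)=4 -> [2, 3, 3, -6, 0, 4] (max |s|=6)
Overall max amplitude: 8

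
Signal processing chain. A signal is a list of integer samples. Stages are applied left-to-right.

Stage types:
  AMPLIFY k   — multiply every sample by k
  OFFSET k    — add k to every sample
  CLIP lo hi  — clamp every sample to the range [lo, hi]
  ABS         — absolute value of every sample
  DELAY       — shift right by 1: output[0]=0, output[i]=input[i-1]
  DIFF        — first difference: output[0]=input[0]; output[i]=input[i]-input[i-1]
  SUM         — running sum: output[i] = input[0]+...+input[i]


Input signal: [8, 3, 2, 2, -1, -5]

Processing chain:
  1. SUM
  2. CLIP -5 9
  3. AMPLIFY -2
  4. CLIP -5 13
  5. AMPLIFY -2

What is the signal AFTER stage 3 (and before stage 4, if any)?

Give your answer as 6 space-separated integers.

Answer: -16 -18 -18 -18 -18 -18

Derivation:
Input: [8, 3, 2, 2, -1, -5]
Stage 1 (SUM): sum[0..0]=8, sum[0..1]=11, sum[0..2]=13, sum[0..3]=15, sum[0..4]=14, sum[0..5]=9 -> [8, 11, 13, 15, 14, 9]
Stage 2 (CLIP -5 9): clip(8,-5,9)=8, clip(11,-5,9)=9, clip(13,-5,9)=9, clip(15,-5,9)=9, clip(14,-5,9)=9, clip(9,-5,9)=9 -> [8, 9, 9, 9, 9, 9]
Stage 3 (AMPLIFY -2): 8*-2=-16, 9*-2=-18, 9*-2=-18, 9*-2=-18, 9*-2=-18, 9*-2=-18 -> [-16, -18, -18, -18, -18, -18]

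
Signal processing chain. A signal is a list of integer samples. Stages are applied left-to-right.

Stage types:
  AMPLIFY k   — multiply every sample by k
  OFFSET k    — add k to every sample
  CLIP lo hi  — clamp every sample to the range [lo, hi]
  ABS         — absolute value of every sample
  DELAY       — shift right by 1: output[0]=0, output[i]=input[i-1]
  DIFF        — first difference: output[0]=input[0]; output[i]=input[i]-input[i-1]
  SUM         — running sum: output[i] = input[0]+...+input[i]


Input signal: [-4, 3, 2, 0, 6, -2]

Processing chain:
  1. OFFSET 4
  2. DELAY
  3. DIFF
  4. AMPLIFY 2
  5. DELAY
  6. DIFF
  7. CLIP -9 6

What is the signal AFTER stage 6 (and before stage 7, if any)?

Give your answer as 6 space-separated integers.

Answer: 0 0 0 14 -16 -2

Derivation:
Input: [-4, 3, 2, 0, 6, -2]
Stage 1 (OFFSET 4): -4+4=0, 3+4=7, 2+4=6, 0+4=4, 6+4=10, -2+4=2 -> [0, 7, 6, 4, 10, 2]
Stage 2 (DELAY): [0, 0, 7, 6, 4, 10] = [0, 0, 7, 6, 4, 10] -> [0, 0, 7, 6, 4, 10]
Stage 3 (DIFF): s[0]=0, 0-0=0, 7-0=7, 6-7=-1, 4-6=-2, 10-4=6 -> [0, 0, 7, -1, -2, 6]
Stage 4 (AMPLIFY 2): 0*2=0, 0*2=0, 7*2=14, -1*2=-2, -2*2=-4, 6*2=12 -> [0, 0, 14, -2, -4, 12]
Stage 5 (DELAY): [0, 0, 0, 14, -2, -4] = [0, 0, 0, 14, -2, -4] -> [0, 0, 0, 14, -2, -4]
Stage 6 (DIFF): s[0]=0, 0-0=0, 0-0=0, 14-0=14, -2-14=-16, -4--2=-2 -> [0, 0, 0, 14, -16, -2]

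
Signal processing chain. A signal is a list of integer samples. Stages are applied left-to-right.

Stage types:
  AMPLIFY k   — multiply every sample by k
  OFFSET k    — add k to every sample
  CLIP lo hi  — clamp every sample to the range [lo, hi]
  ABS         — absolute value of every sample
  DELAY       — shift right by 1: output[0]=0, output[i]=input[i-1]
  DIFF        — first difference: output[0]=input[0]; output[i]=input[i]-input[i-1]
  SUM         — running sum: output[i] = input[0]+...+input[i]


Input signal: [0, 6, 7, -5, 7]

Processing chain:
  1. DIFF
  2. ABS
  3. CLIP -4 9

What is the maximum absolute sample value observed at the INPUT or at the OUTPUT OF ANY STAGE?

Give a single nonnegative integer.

Answer: 12

Derivation:
Input: [0, 6, 7, -5, 7] (max |s|=7)
Stage 1 (DIFF): s[0]=0, 6-0=6, 7-6=1, -5-7=-12, 7--5=12 -> [0, 6, 1, -12, 12] (max |s|=12)
Stage 2 (ABS): |0|=0, |6|=6, |1|=1, |-12|=12, |12|=12 -> [0, 6, 1, 12, 12] (max |s|=12)
Stage 3 (CLIP -4 9): clip(0,-4,9)=0, clip(6,-4,9)=6, clip(1,-4,9)=1, clip(12,-4,9)=9, clip(12,-4,9)=9 -> [0, 6, 1, 9, 9] (max |s|=9)
Overall max amplitude: 12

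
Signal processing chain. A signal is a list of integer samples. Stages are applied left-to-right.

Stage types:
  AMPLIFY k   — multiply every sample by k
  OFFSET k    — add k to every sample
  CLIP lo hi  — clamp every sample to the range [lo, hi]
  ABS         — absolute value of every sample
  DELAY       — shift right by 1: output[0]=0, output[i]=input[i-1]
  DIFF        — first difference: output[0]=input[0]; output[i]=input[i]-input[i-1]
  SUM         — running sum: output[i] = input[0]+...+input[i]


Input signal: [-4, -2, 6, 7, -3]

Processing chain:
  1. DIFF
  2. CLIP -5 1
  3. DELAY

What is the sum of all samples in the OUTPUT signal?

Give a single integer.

Answer: -1

Derivation:
Input: [-4, -2, 6, 7, -3]
Stage 1 (DIFF): s[0]=-4, -2--4=2, 6--2=8, 7-6=1, -3-7=-10 -> [-4, 2, 8, 1, -10]
Stage 2 (CLIP -5 1): clip(-4,-5,1)=-4, clip(2,-5,1)=1, clip(8,-5,1)=1, clip(1,-5,1)=1, clip(-10,-5,1)=-5 -> [-4, 1, 1, 1, -5]
Stage 3 (DELAY): [0, -4, 1, 1, 1] = [0, -4, 1, 1, 1] -> [0, -4, 1, 1, 1]
Output sum: -1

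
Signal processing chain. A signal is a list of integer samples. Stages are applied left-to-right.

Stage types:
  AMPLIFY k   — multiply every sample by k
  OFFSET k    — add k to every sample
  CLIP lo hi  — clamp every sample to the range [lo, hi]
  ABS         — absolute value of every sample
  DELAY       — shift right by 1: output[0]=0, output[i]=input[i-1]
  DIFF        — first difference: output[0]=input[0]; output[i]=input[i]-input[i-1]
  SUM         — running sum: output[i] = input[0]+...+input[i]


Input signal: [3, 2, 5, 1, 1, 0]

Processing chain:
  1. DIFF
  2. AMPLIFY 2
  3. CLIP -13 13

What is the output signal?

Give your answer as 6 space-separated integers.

Input: [3, 2, 5, 1, 1, 0]
Stage 1 (DIFF): s[0]=3, 2-3=-1, 5-2=3, 1-5=-4, 1-1=0, 0-1=-1 -> [3, -1, 3, -4, 0, -1]
Stage 2 (AMPLIFY 2): 3*2=6, -1*2=-2, 3*2=6, -4*2=-8, 0*2=0, -1*2=-2 -> [6, -2, 6, -8, 0, -2]
Stage 3 (CLIP -13 13): clip(6,-13,13)=6, clip(-2,-13,13)=-2, clip(6,-13,13)=6, clip(-8,-13,13)=-8, clip(0,-13,13)=0, clip(-2,-13,13)=-2 -> [6, -2, 6, -8, 0, -2]

Answer: 6 -2 6 -8 0 -2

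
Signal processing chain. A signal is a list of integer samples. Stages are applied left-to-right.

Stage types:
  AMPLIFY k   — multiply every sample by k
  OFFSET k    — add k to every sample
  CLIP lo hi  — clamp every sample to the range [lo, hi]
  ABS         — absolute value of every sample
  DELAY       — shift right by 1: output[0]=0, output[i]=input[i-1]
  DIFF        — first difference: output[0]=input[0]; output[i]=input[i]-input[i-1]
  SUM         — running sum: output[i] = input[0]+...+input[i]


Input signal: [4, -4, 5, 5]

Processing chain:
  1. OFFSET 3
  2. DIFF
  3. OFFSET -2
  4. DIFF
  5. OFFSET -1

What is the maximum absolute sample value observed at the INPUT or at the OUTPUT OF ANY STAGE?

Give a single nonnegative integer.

Input: [4, -4, 5, 5] (max |s|=5)
Stage 1 (OFFSET 3): 4+3=7, -4+3=-1, 5+3=8, 5+3=8 -> [7, -1, 8, 8] (max |s|=8)
Stage 2 (DIFF): s[0]=7, -1-7=-8, 8--1=9, 8-8=0 -> [7, -8, 9, 0] (max |s|=9)
Stage 3 (OFFSET -2): 7+-2=5, -8+-2=-10, 9+-2=7, 0+-2=-2 -> [5, -10, 7, -2] (max |s|=10)
Stage 4 (DIFF): s[0]=5, -10-5=-15, 7--10=17, -2-7=-9 -> [5, -15, 17, -9] (max |s|=17)
Stage 5 (OFFSET -1): 5+-1=4, -15+-1=-16, 17+-1=16, -9+-1=-10 -> [4, -16, 16, -10] (max |s|=16)
Overall max amplitude: 17

Answer: 17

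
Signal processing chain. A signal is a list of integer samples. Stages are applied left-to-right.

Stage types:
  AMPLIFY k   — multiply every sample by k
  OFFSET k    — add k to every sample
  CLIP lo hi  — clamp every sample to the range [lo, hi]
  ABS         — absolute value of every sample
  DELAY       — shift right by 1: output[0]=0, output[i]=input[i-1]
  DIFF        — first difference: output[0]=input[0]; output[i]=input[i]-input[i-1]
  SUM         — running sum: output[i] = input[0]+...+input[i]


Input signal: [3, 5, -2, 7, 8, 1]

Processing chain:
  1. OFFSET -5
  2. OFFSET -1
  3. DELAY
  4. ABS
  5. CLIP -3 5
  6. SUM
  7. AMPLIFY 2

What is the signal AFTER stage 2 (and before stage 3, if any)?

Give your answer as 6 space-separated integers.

Input: [3, 5, -2, 7, 8, 1]
Stage 1 (OFFSET -5): 3+-5=-2, 5+-5=0, -2+-5=-7, 7+-5=2, 8+-5=3, 1+-5=-4 -> [-2, 0, -7, 2, 3, -4]
Stage 2 (OFFSET -1): -2+-1=-3, 0+-1=-1, -7+-1=-8, 2+-1=1, 3+-1=2, -4+-1=-5 -> [-3, -1, -8, 1, 2, -5]

Answer: -3 -1 -8 1 2 -5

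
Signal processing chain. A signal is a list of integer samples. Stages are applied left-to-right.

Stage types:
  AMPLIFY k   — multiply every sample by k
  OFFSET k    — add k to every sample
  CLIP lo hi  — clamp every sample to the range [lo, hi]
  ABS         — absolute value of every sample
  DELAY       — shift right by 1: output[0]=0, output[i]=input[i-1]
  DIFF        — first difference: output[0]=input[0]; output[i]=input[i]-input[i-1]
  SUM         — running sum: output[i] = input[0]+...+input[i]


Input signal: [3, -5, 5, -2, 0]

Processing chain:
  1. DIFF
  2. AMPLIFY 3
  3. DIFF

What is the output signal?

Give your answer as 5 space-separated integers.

Input: [3, -5, 5, -2, 0]
Stage 1 (DIFF): s[0]=3, -5-3=-8, 5--5=10, -2-5=-7, 0--2=2 -> [3, -8, 10, -7, 2]
Stage 2 (AMPLIFY 3): 3*3=9, -8*3=-24, 10*3=30, -7*3=-21, 2*3=6 -> [9, -24, 30, -21, 6]
Stage 3 (DIFF): s[0]=9, -24-9=-33, 30--24=54, -21-30=-51, 6--21=27 -> [9, -33, 54, -51, 27]

Answer: 9 -33 54 -51 27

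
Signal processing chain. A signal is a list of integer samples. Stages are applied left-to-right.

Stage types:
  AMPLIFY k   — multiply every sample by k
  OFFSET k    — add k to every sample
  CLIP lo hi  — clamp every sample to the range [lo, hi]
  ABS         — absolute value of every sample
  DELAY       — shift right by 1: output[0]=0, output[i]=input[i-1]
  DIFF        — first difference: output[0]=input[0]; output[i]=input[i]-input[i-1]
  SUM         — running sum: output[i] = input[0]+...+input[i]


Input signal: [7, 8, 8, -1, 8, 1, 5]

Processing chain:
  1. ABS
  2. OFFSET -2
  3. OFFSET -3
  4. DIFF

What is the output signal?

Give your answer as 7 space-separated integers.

Answer: 2 1 0 -7 7 -7 4

Derivation:
Input: [7, 8, 8, -1, 8, 1, 5]
Stage 1 (ABS): |7|=7, |8|=8, |8|=8, |-1|=1, |8|=8, |1|=1, |5|=5 -> [7, 8, 8, 1, 8, 1, 5]
Stage 2 (OFFSET -2): 7+-2=5, 8+-2=6, 8+-2=6, 1+-2=-1, 8+-2=6, 1+-2=-1, 5+-2=3 -> [5, 6, 6, -1, 6, -1, 3]
Stage 3 (OFFSET -3): 5+-3=2, 6+-3=3, 6+-3=3, -1+-3=-4, 6+-3=3, -1+-3=-4, 3+-3=0 -> [2, 3, 3, -4, 3, -4, 0]
Stage 4 (DIFF): s[0]=2, 3-2=1, 3-3=0, -4-3=-7, 3--4=7, -4-3=-7, 0--4=4 -> [2, 1, 0, -7, 7, -7, 4]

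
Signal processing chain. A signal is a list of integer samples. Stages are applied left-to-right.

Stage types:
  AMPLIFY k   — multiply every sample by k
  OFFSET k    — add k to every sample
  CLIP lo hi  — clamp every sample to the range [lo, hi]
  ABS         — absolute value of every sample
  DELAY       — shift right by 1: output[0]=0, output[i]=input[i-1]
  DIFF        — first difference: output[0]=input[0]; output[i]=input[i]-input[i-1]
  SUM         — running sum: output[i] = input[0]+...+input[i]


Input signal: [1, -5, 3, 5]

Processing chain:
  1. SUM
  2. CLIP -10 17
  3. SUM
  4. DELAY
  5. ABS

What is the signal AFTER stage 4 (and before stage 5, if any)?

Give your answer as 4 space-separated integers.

Answer: 0 1 -3 -4

Derivation:
Input: [1, -5, 3, 5]
Stage 1 (SUM): sum[0..0]=1, sum[0..1]=-4, sum[0..2]=-1, sum[0..3]=4 -> [1, -4, -1, 4]
Stage 2 (CLIP -10 17): clip(1,-10,17)=1, clip(-4,-10,17)=-4, clip(-1,-10,17)=-1, clip(4,-10,17)=4 -> [1, -4, -1, 4]
Stage 3 (SUM): sum[0..0]=1, sum[0..1]=-3, sum[0..2]=-4, sum[0..3]=0 -> [1, -3, -4, 0]
Stage 4 (DELAY): [0, 1, -3, -4] = [0, 1, -3, -4] -> [0, 1, -3, -4]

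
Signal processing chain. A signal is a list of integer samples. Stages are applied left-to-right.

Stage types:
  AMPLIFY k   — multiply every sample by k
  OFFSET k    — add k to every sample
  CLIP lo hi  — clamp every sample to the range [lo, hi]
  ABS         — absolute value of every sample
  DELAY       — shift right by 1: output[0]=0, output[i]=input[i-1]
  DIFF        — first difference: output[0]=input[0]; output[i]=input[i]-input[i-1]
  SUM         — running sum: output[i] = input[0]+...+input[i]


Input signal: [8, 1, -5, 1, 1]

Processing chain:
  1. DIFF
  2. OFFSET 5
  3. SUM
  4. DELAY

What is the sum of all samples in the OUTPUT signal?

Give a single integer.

Answer: 55

Derivation:
Input: [8, 1, -5, 1, 1]
Stage 1 (DIFF): s[0]=8, 1-8=-7, -5-1=-6, 1--5=6, 1-1=0 -> [8, -7, -6, 6, 0]
Stage 2 (OFFSET 5): 8+5=13, -7+5=-2, -6+5=-1, 6+5=11, 0+5=5 -> [13, -2, -1, 11, 5]
Stage 3 (SUM): sum[0..0]=13, sum[0..1]=11, sum[0..2]=10, sum[0..3]=21, sum[0..4]=26 -> [13, 11, 10, 21, 26]
Stage 4 (DELAY): [0, 13, 11, 10, 21] = [0, 13, 11, 10, 21] -> [0, 13, 11, 10, 21]
Output sum: 55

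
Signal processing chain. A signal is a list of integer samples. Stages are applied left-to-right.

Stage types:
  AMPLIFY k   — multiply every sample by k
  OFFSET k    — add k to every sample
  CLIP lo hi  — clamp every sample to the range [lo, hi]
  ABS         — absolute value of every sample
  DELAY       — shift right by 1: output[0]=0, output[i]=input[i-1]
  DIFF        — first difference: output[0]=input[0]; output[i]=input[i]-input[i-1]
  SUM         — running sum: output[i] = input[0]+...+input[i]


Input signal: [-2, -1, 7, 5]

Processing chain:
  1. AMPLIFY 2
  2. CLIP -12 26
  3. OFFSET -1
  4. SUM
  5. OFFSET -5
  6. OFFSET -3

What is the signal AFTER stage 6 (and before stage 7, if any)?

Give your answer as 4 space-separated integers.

Input: [-2, -1, 7, 5]
Stage 1 (AMPLIFY 2): -2*2=-4, -1*2=-2, 7*2=14, 5*2=10 -> [-4, -2, 14, 10]
Stage 2 (CLIP -12 26): clip(-4,-12,26)=-4, clip(-2,-12,26)=-2, clip(14,-12,26)=14, clip(10,-12,26)=10 -> [-4, -2, 14, 10]
Stage 3 (OFFSET -1): -4+-1=-5, -2+-1=-3, 14+-1=13, 10+-1=9 -> [-5, -3, 13, 9]
Stage 4 (SUM): sum[0..0]=-5, sum[0..1]=-8, sum[0..2]=5, sum[0..3]=14 -> [-5, -8, 5, 14]
Stage 5 (OFFSET -5): -5+-5=-10, -8+-5=-13, 5+-5=0, 14+-5=9 -> [-10, -13, 0, 9]
Stage 6 (OFFSET -3): -10+-3=-13, -13+-3=-16, 0+-3=-3, 9+-3=6 -> [-13, -16, -3, 6]

Answer: -13 -16 -3 6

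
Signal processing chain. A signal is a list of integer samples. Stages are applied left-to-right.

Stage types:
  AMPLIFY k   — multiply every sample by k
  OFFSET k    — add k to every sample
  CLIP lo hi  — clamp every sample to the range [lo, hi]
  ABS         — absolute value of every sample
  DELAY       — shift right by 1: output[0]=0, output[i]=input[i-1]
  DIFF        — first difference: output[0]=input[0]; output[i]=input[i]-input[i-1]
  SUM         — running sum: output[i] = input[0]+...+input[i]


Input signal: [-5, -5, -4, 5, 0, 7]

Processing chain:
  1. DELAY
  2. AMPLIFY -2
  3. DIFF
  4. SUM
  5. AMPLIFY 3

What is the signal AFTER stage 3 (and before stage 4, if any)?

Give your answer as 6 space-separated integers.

Answer: 0 10 0 -2 -18 10

Derivation:
Input: [-5, -5, -4, 5, 0, 7]
Stage 1 (DELAY): [0, -5, -5, -4, 5, 0] = [0, -5, -5, -4, 5, 0] -> [0, -5, -5, -4, 5, 0]
Stage 2 (AMPLIFY -2): 0*-2=0, -5*-2=10, -5*-2=10, -4*-2=8, 5*-2=-10, 0*-2=0 -> [0, 10, 10, 8, -10, 0]
Stage 3 (DIFF): s[0]=0, 10-0=10, 10-10=0, 8-10=-2, -10-8=-18, 0--10=10 -> [0, 10, 0, -2, -18, 10]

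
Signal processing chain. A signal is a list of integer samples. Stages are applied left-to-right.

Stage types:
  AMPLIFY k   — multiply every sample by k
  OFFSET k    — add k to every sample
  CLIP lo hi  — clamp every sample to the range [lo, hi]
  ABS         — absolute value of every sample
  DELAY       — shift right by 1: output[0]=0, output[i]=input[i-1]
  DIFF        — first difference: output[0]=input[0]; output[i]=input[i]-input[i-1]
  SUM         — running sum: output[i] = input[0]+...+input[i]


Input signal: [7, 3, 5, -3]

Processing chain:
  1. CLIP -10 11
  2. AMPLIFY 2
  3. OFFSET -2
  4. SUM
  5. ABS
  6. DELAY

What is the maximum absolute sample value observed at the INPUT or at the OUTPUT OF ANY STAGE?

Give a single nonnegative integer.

Answer: 24

Derivation:
Input: [7, 3, 5, -3] (max |s|=7)
Stage 1 (CLIP -10 11): clip(7,-10,11)=7, clip(3,-10,11)=3, clip(5,-10,11)=5, clip(-3,-10,11)=-3 -> [7, 3, 5, -3] (max |s|=7)
Stage 2 (AMPLIFY 2): 7*2=14, 3*2=6, 5*2=10, -3*2=-6 -> [14, 6, 10, -6] (max |s|=14)
Stage 3 (OFFSET -2): 14+-2=12, 6+-2=4, 10+-2=8, -6+-2=-8 -> [12, 4, 8, -8] (max |s|=12)
Stage 4 (SUM): sum[0..0]=12, sum[0..1]=16, sum[0..2]=24, sum[0..3]=16 -> [12, 16, 24, 16] (max |s|=24)
Stage 5 (ABS): |12|=12, |16|=16, |24|=24, |16|=16 -> [12, 16, 24, 16] (max |s|=24)
Stage 6 (DELAY): [0, 12, 16, 24] = [0, 12, 16, 24] -> [0, 12, 16, 24] (max |s|=24)
Overall max amplitude: 24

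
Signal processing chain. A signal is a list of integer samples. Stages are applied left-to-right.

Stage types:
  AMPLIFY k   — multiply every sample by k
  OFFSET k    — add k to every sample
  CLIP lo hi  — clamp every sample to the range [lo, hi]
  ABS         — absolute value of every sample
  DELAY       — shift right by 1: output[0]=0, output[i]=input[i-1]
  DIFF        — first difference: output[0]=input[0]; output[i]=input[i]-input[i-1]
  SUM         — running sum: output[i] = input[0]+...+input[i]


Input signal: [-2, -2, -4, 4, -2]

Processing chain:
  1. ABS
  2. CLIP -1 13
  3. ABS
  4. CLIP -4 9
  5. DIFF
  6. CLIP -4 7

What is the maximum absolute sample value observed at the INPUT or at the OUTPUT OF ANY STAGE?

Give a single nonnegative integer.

Answer: 4

Derivation:
Input: [-2, -2, -4, 4, -2] (max |s|=4)
Stage 1 (ABS): |-2|=2, |-2|=2, |-4|=4, |4|=4, |-2|=2 -> [2, 2, 4, 4, 2] (max |s|=4)
Stage 2 (CLIP -1 13): clip(2,-1,13)=2, clip(2,-1,13)=2, clip(4,-1,13)=4, clip(4,-1,13)=4, clip(2,-1,13)=2 -> [2, 2, 4, 4, 2] (max |s|=4)
Stage 3 (ABS): |2|=2, |2|=2, |4|=4, |4|=4, |2|=2 -> [2, 2, 4, 4, 2] (max |s|=4)
Stage 4 (CLIP -4 9): clip(2,-4,9)=2, clip(2,-4,9)=2, clip(4,-4,9)=4, clip(4,-4,9)=4, clip(2,-4,9)=2 -> [2, 2, 4, 4, 2] (max |s|=4)
Stage 5 (DIFF): s[0]=2, 2-2=0, 4-2=2, 4-4=0, 2-4=-2 -> [2, 0, 2, 0, -2] (max |s|=2)
Stage 6 (CLIP -4 7): clip(2,-4,7)=2, clip(0,-4,7)=0, clip(2,-4,7)=2, clip(0,-4,7)=0, clip(-2,-4,7)=-2 -> [2, 0, 2, 0, -2] (max |s|=2)
Overall max amplitude: 4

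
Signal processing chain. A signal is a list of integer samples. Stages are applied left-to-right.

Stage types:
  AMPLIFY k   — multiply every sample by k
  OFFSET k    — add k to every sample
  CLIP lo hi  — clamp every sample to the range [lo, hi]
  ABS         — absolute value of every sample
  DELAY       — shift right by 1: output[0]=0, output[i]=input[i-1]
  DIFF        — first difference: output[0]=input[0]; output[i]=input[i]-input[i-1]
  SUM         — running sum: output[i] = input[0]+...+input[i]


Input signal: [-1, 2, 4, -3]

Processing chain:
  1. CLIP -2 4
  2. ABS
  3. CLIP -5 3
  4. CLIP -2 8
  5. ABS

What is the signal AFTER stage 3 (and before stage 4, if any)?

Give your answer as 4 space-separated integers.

Input: [-1, 2, 4, -3]
Stage 1 (CLIP -2 4): clip(-1,-2,4)=-1, clip(2,-2,4)=2, clip(4,-2,4)=4, clip(-3,-2,4)=-2 -> [-1, 2, 4, -2]
Stage 2 (ABS): |-1|=1, |2|=2, |4|=4, |-2|=2 -> [1, 2, 4, 2]
Stage 3 (CLIP -5 3): clip(1,-5,3)=1, clip(2,-5,3)=2, clip(4,-5,3)=3, clip(2,-5,3)=2 -> [1, 2, 3, 2]

Answer: 1 2 3 2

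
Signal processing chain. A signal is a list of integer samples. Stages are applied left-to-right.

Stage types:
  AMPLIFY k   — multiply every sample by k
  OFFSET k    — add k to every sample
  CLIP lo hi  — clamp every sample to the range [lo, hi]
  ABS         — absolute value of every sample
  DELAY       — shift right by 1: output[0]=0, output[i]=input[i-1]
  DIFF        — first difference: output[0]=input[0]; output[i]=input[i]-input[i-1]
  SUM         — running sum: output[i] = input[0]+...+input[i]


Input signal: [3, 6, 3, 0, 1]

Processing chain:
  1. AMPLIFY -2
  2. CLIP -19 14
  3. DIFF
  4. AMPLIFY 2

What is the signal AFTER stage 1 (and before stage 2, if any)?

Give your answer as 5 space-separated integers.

Input: [3, 6, 3, 0, 1]
Stage 1 (AMPLIFY -2): 3*-2=-6, 6*-2=-12, 3*-2=-6, 0*-2=0, 1*-2=-2 -> [-6, -12, -6, 0, -2]

Answer: -6 -12 -6 0 -2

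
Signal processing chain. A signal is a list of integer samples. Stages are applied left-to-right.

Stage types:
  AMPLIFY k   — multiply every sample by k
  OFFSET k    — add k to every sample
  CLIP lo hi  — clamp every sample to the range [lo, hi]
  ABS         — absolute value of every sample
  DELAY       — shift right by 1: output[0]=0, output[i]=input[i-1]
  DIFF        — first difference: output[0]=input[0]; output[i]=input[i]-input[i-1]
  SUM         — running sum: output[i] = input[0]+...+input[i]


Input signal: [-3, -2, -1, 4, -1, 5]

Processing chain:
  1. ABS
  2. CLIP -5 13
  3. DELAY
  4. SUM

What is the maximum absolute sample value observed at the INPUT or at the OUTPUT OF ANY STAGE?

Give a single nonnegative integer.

Input: [-3, -2, -1, 4, -1, 5] (max |s|=5)
Stage 1 (ABS): |-3|=3, |-2|=2, |-1|=1, |4|=4, |-1|=1, |5|=5 -> [3, 2, 1, 4, 1, 5] (max |s|=5)
Stage 2 (CLIP -5 13): clip(3,-5,13)=3, clip(2,-5,13)=2, clip(1,-5,13)=1, clip(4,-5,13)=4, clip(1,-5,13)=1, clip(5,-5,13)=5 -> [3, 2, 1, 4, 1, 5] (max |s|=5)
Stage 3 (DELAY): [0, 3, 2, 1, 4, 1] = [0, 3, 2, 1, 4, 1] -> [0, 3, 2, 1, 4, 1] (max |s|=4)
Stage 4 (SUM): sum[0..0]=0, sum[0..1]=3, sum[0..2]=5, sum[0..3]=6, sum[0..4]=10, sum[0..5]=11 -> [0, 3, 5, 6, 10, 11] (max |s|=11)
Overall max amplitude: 11

Answer: 11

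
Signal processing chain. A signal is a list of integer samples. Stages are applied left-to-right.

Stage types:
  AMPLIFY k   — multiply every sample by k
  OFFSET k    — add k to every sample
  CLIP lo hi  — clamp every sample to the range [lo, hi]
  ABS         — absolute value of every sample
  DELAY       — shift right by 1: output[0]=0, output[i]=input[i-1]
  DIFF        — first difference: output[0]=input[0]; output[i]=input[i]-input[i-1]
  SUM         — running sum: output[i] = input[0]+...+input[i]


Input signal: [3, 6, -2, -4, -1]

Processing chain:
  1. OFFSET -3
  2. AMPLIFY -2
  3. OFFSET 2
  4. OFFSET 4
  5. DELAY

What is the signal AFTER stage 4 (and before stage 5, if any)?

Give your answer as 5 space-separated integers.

Answer: 6 0 16 20 14

Derivation:
Input: [3, 6, -2, -4, -1]
Stage 1 (OFFSET -3): 3+-3=0, 6+-3=3, -2+-3=-5, -4+-3=-7, -1+-3=-4 -> [0, 3, -5, -7, -4]
Stage 2 (AMPLIFY -2): 0*-2=0, 3*-2=-6, -5*-2=10, -7*-2=14, -4*-2=8 -> [0, -6, 10, 14, 8]
Stage 3 (OFFSET 2): 0+2=2, -6+2=-4, 10+2=12, 14+2=16, 8+2=10 -> [2, -4, 12, 16, 10]
Stage 4 (OFFSET 4): 2+4=6, -4+4=0, 12+4=16, 16+4=20, 10+4=14 -> [6, 0, 16, 20, 14]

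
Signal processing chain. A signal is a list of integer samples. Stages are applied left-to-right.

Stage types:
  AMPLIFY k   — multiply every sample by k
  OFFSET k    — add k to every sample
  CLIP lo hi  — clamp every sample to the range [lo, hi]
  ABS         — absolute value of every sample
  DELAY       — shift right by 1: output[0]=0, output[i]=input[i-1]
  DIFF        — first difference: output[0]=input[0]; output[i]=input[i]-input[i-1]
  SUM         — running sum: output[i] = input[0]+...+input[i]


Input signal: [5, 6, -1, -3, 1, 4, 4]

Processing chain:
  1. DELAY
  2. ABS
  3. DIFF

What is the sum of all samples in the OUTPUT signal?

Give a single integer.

Input: [5, 6, -1, -3, 1, 4, 4]
Stage 1 (DELAY): [0, 5, 6, -1, -3, 1, 4] = [0, 5, 6, -1, -3, 1, 4] -> [0, 5, 6, -1, -3, 1, 4]
Stage 2 (ABS): |0|=0, |5|=5, |6|=6, |-1|=1, |-3|=3, |1|=1, |4|=4 -> [0, 5, 6, 1, 3, 1, 4]
Stage 3 (DIFF): s[0]=0, 5-0=5, 6-5=1, 1-6=-5, 3-1=2, 1-3=-2, 4-1=3 -> [0, 5, 1, -5, 2, -2, 3]
Output sum: 4

Answer: 4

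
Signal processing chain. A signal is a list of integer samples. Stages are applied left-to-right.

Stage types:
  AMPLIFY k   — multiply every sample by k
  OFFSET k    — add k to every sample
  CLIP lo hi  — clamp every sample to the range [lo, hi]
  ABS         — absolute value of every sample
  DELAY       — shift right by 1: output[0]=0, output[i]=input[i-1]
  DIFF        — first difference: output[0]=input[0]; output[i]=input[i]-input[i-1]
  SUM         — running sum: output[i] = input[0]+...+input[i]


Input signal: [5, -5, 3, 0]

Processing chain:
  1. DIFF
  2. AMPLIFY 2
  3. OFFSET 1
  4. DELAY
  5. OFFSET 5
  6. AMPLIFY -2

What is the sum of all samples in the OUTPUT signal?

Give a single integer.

Answer: -58

Derivation:
Input: [5, -5, 3, 0]
Stage 1 (DIFF): s[0]=5, -5-5=-10, 3--5=8, 0-3=-3 -> [5, -10, 8, -3]
Stage 2 (AMPLIFY 2): 5*2=10, -10*2=-20, 8*2=16, -3*2=-6 -> [10, -20, 16, -6]
Stage 3 (OFFSET 1): 10+1=11, -20+1=-19, 16+1=17, -6+1=-5 -> [11, -19, 17, -5]
Stage 4 (DELAY): [0, 11, -19, 17] = [0, 11, -19, 17] -> [0, 11, -19, 17]
Stage 5 (OFFSET 5): 0+5=5, 11+5=16, -19+5=-14, 17+5=22 -> [5, 16, -14, 22]
Stage 6 (AMPLIFY -2): 5*-2=-10, 16*-2=-32, -14*-2=28, 22*-2=-44 -> [-10, -32, 28, -44]
Output sum: -58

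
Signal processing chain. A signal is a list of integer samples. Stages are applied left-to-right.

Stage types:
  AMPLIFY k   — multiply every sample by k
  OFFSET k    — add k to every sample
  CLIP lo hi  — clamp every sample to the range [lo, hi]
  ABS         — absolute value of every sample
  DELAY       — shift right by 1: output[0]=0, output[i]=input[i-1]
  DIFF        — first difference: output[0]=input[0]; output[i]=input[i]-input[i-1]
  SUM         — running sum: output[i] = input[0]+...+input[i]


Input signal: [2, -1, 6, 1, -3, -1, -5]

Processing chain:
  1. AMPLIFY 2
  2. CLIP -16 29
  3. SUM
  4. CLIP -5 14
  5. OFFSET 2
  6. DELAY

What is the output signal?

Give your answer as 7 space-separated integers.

Input: [2, -1, 6, 1, -3, -1, -5]
Stage 1 (AMPLIFY 2): 2*2=4, -1*2=-2, 6*2=12, 1*2=2, -3*2=-6, -1*2=-2, -5*2=-10 -> [4, -2, 12, 2, -6, -2, -10]
Stage 2 (CLIP -16 29): clip(4,-16,29)=4, clip(-2,-16,29)=-2, clip(12,-16,29)=12, clip(2,-16,29)=2, clip(-6,-16,29)=-6, clip(-2,-16,29)=-2, clip(-10,-16,29)=-10 -> [4, -2, 12, 2, -6, -2, -10]
Stage 3 (SUM): sum[0..0]=4, sum[0..1]=2, sum[0..2]=14, sum[0..3]=16, sum[0..4]=10, sum[0..5]=8, sum[0..6]=-2 -> [4, 2, 14, 16, 10, 8, -2]
Stage 4 (CLIP -5 14): clip(4,-5,14)=4, clip(2,-5,14)=2, clip(14,-5,14)=14, clip(16,-5,14)=14, clip(10,-5,14)=10, clip(8,-5,14)=8, clip(-2,-5,14)=-2 -> [4, 2, 14, 14, 10, 8, -2]
Stage 5 (OFFSET 2): 4+2=6, 2+2=4, 14+2=16, 14+2=16, 10+2=12, 8+2=10, -2+2=0 -> [6, 4, 16, 16, 12, 10, 0]
Stage 6 (DELAY): [0, 6, 4, 16, 16, 12, 10] = [0, 6, 4, 16, 16, 12, 10] -> [0, 6, 4, 16, 16, 12, 10]

Answer: 0 6 4 16 16 12 10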